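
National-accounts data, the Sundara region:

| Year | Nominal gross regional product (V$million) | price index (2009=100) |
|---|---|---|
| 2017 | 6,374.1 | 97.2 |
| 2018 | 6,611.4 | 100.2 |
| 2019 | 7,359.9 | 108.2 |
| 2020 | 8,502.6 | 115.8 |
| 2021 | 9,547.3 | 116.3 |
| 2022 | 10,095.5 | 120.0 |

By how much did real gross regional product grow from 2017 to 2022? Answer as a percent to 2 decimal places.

28.29%

Real gross regional product 2017 = 6374.1/0.972 = 6557.72.
Real gross regional product 2022 = 10095.5/1.200 = 8412.92.
Change = 8412.92/6557.72 − 1 = 0.2829.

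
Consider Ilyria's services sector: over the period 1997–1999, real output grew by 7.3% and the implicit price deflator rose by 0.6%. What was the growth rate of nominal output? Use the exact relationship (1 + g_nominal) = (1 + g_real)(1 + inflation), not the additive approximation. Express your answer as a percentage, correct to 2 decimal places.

(1 + g_nom) = (1 + g_real)(1 + π) = 1.0730 × 1.0060 = 1.07944.

7.94%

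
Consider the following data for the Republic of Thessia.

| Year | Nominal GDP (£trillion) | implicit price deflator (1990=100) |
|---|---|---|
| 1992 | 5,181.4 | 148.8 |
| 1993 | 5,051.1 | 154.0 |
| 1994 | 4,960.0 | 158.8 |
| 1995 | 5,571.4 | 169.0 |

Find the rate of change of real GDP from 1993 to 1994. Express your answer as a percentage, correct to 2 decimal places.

-4.77%

Real GDP 1993 = 5051.1/1.540 = 3279.94.
Real GDP 1994 = 4960.0/1.588 = 3123.43.
Change = 3123.43/3279.94 − 1 = -0.0477.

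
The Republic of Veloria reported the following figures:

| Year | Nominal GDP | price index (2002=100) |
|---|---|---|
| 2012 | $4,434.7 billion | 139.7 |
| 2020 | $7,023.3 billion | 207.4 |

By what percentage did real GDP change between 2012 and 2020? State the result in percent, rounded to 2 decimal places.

Deflate each year: 2012 → 4434.7/1.397 = 3174.45; 2020 → 7023.3/2.074 = 3386.35.
So real GDP changed by 3386.35/3174.45 − 1 = 0.0668, i.e. 6.68%.

6.68%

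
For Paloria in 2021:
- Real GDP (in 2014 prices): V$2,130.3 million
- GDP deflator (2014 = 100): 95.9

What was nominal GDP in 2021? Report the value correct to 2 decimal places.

V$2,042.96 million

Nominal GDP = Real × (GDP deflator/100) = 2130.3 × 0.959 = 2042.96.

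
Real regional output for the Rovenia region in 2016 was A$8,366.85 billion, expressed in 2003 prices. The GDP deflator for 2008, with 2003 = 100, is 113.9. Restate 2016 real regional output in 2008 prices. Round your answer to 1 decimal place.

Real regional output in 2008 prices = Real regional output in 2003 prices × (P_2008/P_2003) = 8366.85 × 1.139 = 9529.84.

A$9,529.8 billion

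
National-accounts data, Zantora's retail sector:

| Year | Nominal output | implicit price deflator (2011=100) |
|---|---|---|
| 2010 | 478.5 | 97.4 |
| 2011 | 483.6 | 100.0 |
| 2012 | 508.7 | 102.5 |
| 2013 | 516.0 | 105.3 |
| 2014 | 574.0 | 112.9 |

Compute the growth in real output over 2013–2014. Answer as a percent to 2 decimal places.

Real output 2013 = 516.0/1.053 = 490.03.
Real output 2014 = 574.0/1.129 = 508.41.
Change = 508.41/490.03 − 1 = 0.0375.

3.75%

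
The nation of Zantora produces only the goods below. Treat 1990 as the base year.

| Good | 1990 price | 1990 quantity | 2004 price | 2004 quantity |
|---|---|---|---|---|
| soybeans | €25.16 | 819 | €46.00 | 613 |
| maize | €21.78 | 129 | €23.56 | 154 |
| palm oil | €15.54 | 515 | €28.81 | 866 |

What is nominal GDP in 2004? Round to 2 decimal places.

€56775.70

Nominal GDP 2004 = Σ (p_2004 × q_2004) = 46.00·613 + 23.56·154 + 28.81·866 = 56775.70.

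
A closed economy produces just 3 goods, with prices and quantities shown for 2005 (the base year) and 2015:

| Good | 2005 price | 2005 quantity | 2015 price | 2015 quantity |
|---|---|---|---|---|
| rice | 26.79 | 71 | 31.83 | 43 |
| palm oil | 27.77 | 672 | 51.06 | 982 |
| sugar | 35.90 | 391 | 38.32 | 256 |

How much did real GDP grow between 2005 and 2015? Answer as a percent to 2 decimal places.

8.71%

Real GDP 2005 = Nominal GDP 2005 = 26.79·71 + 27.77·672 + 35.90·391 = 34600.43.
Real GDP 2015 (at 2005 prices) = 26.79·43 + 27.77·982 + 35.90·256 = 37612.51.
Real growth = 37612.51/34600.43 − 1 = 0.0871.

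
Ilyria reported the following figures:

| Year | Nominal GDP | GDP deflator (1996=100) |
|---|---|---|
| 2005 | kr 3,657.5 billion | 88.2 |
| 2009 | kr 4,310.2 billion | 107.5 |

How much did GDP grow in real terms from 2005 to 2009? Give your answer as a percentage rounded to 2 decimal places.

Deflate each year: 2005 → 3657.5/0.882 = 4146.83; 2009 → 4310.2/1.075 = 4009.49.
So real GDP changed by 4009.49/4146.83 − 1 = -0.0331, i.e. -3.31%.

-3.31%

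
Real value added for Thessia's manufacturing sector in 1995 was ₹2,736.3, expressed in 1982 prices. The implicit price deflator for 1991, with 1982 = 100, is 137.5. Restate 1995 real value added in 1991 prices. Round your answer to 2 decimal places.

Real value added in 1991 prices = Real value added in 1982 prices × (P_1991/P_1982) = 2736.3 × 1.375 = 3762.41.

₹3,762.41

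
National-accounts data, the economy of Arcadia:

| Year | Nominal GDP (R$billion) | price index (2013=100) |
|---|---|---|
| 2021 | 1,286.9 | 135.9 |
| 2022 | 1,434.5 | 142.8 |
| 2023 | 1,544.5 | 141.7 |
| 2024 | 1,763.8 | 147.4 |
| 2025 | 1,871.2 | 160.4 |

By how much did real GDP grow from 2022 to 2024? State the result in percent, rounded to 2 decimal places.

Real GDP 2022 = 1434.5/1.428 = 1004.55.
Real GDP 2024 = 1763.8/1.474 = 1196.61.
Change = 1196.61/1004.55 − 1 = 0.1912.

19.12%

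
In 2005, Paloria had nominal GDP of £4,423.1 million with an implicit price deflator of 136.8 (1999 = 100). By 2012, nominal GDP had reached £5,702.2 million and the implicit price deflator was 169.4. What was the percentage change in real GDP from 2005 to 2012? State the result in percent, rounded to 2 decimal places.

Real GDP 2005 = 4423.1 / 1.368 = 3233.26.
Real GDP 2012 = 5702.2 / 1.694 = 3366.12.
Real growth = 3366.12 / 3233.26 − 1 = 0.0411.

4.11%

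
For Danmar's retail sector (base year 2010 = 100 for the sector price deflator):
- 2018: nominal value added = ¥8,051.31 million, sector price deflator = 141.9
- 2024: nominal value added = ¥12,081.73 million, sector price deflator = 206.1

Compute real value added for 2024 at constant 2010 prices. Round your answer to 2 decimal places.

¥5,862.07 million

Real value added = Nominal / (sector price deflator/100) = 12081.73 / 2.061 = 5862.07.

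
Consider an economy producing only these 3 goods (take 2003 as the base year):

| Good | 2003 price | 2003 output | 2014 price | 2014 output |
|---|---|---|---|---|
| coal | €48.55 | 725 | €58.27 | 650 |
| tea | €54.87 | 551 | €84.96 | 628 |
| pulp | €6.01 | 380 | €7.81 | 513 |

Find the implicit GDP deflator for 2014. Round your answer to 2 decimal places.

137.83

Nominal GDP 2014 = 58.27·650 + 84.96·628 + 7.81·513 = 95236.91.
Real GDP 2014 (at 2003 prices) = 48.55·650 + 54.87·628 + 6.01·513 = 69098.99.
Deflator = Nominal/Real × 100 = 95236.91/69098.99 × 100 = 137.827.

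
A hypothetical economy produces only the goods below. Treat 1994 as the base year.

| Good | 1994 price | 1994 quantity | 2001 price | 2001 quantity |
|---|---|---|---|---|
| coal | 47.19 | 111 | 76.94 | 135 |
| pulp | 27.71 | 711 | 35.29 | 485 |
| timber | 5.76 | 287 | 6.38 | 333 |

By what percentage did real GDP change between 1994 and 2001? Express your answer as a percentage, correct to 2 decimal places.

Real GDP 1994 = Nominal GDP 1994 = 47.19·111 + 27.71·711 + 5.76·287 = 26593.02.
Real GDP 2001 (at 1994 prices) = 47.19·135 + 27.71·485 + 5.76·333 = 21728.08.
Real growth = 21728.08/26593.02 − 1 = -0.1829.

-18.29%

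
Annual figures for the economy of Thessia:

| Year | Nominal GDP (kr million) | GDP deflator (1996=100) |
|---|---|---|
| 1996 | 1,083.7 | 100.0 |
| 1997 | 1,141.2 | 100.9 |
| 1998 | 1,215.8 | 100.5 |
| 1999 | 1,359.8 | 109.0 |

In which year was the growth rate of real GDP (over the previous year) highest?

1998

1997: real = 1141.2/1.009 = 1131.02; growth vs 1996 (1083.70) = 4.37%.
1998: real = 1215.8/1.005 = 1209.75; growth vs 1997 (1131.02) = 6.96%.
1999: real = 1359.8/1.090 = 1247.52; growth vs 1998 (1209.75) = 3.12%.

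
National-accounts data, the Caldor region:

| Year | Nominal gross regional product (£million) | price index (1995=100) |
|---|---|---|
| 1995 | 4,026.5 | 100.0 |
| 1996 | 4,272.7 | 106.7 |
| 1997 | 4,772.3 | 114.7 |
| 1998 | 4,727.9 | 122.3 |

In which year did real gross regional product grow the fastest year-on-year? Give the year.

1996: real = 4272.7/1.067 = 4004.40; growth vs 1995 (4026.50) = -0.55%.
1997: real = 4772.3/1.147 = 4160.68; growth vs 1996 (4004.40) = 3.90%.
1998: real = 4727.9/1.223 = 3865.82; growth vs 1997 (4160.68) = -7.09%.

1997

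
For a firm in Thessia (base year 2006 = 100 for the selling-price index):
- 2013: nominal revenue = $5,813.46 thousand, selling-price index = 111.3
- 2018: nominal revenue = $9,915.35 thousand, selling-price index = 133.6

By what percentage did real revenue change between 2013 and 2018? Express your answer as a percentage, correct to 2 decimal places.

42.09%

Deflate each year: 2013 → 5813.46/1.113 = 5223.23; 2018 → 9915.35/1.336 = 7421.67.
So real revenue changed by 7421.67/5223.23 − 1 = 0.4209, i.e. 42.09%.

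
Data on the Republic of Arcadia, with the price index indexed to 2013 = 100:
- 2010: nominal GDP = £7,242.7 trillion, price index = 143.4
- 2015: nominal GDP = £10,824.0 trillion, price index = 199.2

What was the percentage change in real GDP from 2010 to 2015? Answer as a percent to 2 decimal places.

Real GDP 2010 = 7242.7 / 1.434 = 5050.70.
Real GDP 2015 = 10824.0 / 1.992 = 5433.73.
Real growth = 5433.73 / 5050.70 − 1 = 0.0758.

7.58%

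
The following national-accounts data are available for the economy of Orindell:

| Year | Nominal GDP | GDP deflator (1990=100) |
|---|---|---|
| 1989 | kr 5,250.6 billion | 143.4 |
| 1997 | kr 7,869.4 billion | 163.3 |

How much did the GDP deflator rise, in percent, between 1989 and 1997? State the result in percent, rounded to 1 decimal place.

Price-level change = 163.3 / 143.4 − 1 = 0.1388.

13.9%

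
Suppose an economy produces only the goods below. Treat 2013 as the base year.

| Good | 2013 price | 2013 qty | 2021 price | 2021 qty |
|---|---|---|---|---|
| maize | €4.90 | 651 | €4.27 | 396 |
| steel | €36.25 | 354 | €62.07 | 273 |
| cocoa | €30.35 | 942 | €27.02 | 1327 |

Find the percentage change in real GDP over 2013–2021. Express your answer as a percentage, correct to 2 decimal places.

16.81%

Real GDP 2013 = Nominal GDP 2013 = 4.90·651 + 36.25·354 + 30.35·942 = 44612.10.
Real GDP 2021 (at 2013 prices) = 4.90·396 + 36.25·273 + 30.35·1327 = 52111.10.
Real growth = 52111.10/44612.10 − 1 = 0.1681.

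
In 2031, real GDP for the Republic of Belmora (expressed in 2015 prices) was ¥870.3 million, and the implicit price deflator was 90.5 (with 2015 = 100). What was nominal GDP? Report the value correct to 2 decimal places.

Nominal GDP = Real × (implicit price deflator/100) = 870.3 × 0.905 = 787.62.

¥787.62 million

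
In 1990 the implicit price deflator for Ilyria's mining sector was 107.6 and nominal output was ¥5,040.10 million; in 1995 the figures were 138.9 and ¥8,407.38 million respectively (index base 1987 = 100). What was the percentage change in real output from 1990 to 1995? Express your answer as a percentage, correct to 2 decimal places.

Real output 1990 = 5040.10 / 1.076 = 4684.11.
Real output 1995 = 8407.38 / 1.389 = 6052.83.
Real growth = 6052.83 / 4684.11 − 1 = 0.2922.

29.22%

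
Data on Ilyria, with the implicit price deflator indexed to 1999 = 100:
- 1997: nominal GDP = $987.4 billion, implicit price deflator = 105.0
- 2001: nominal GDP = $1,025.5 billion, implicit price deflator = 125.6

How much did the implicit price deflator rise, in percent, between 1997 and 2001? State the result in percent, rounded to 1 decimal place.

19.6%

Price-level change = 125.6 / 105.0 − 1 = 0.1962.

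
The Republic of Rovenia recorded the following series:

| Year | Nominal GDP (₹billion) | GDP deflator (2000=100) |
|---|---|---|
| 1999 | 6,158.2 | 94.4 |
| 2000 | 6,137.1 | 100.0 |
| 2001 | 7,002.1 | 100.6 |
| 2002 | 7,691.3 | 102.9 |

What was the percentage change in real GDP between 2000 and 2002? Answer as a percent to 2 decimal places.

21.79%

Real GDP 2000 = 6137.1/1.000 = 6137.10.
Real GDP 2002 = 7691.3/1.029 = 7474.54.
Change = 7474.54/6137.10 − 1 = 0.2179.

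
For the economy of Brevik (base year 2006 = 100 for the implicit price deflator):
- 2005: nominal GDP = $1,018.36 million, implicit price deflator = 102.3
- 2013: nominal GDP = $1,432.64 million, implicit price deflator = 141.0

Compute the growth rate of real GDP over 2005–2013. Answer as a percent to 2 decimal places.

Deflate each year: 2005 → 1018.36/1.023 = 995.46; 2013 → 1432.64/1.410 = 1016.06.
So real GDP changed by 1016.06/995.46 − 1 = 0.0207, i.e. 2.07%.

2.07%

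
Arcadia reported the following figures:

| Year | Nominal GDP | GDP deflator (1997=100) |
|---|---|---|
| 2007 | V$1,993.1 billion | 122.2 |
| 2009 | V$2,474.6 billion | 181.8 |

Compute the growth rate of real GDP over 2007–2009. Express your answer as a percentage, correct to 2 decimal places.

Real GDP 2007 = 1993.1 / 1.222 = 1631.01.
Real GDP 2009 = 2474.6 / 1.818 = 1361.17.
Real growth = 1361.17 / 1631.01 − 1 = -0.1654.

-16.54%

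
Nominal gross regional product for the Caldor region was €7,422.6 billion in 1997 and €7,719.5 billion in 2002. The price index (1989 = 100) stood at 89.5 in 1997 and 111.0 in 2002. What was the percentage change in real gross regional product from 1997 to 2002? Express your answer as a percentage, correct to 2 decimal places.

Deflate each year: 1997 → 7422.6/0.895 = 8293.41; 2002 → 7719.5/1.110 = 6954.50.
So real gross regional product changed by 6954.50/8293.41 − 1 = -0.1614, i.e. -16.14%.

-16.14%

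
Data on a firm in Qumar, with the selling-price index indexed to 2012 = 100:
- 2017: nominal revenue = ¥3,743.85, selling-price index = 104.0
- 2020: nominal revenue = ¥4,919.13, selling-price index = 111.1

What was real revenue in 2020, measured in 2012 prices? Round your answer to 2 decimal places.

¥4,427.66

Real revenue = Nominal / (selling-price index/100) = 4919.13 / 1.111 = 4427.66.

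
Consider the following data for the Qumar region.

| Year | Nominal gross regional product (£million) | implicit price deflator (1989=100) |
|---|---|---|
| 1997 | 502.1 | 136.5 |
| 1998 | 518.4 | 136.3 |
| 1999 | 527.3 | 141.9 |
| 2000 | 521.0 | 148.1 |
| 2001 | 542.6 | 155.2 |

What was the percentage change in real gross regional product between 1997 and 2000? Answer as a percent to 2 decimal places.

Real gross regional product 1997 = 502.1/1.365 = 367.84.
Real gross regional product 2000 = 521.0/1.481 = 351.79.
Change = 351.79/367.84 − 1 = -0.0436.

-4.36%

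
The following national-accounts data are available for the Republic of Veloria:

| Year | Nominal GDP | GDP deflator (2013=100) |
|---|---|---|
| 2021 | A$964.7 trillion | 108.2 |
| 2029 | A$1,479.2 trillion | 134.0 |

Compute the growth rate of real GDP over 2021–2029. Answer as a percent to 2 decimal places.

Real GDP 2021 = 964.7 / 1.082 = 891.59.
Real GDP 2029 = 1479.2 / 1.340 = 1103.88.
Real growth = 1103.88 / 891.59 − 1 = 0.2381.

23.81%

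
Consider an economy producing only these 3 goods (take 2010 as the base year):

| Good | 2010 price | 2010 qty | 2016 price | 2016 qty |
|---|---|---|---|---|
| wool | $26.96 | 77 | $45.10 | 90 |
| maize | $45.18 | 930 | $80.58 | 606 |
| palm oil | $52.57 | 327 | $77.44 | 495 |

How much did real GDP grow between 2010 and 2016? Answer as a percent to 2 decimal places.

Real GDP 2010 = Nominal GDP 2010 = 26.96·77 + 45.18·930 + 52.57·327 = 61283.71.
Real GDP 2016 (at 2010 prices) = 26.96·90 + 45.18·606 + 52.57·495 = 55827.63.
Real growth = 55827.63/61283.71 − 1 = -0.0890.

-8.90%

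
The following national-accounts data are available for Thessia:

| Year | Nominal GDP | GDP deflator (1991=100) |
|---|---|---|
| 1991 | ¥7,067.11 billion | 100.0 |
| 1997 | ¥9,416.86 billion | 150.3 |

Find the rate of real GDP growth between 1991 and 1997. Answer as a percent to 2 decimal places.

-11.34%

Real GDP 1991 = 7067.11 / 1.000 = 7067.11.
Real GDP 1997 = 9416.86 / 1.503 = 6265.38.
Real growth = 6265.38 / 7067.11 − 1 = -0.1134.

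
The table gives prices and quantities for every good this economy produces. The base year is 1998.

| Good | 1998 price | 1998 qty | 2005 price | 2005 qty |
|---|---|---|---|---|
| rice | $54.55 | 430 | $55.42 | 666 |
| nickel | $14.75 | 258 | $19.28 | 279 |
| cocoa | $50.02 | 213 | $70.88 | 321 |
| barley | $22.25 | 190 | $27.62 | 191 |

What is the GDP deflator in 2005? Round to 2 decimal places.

115.74

Nominal GDP 2005 = 55.42·666 + 19.28·279 + 70.88·321 + 27.62·191 = 70316.74.
Real GDP 2005 (at 1998 prices) = 54.55·666 + 14.75·279 + 50.02·321 + 22.25·191 = 60751.72.
Deflator = Nominal/Real × 100 = 70316.74/60751.72 × 100 = 115.744.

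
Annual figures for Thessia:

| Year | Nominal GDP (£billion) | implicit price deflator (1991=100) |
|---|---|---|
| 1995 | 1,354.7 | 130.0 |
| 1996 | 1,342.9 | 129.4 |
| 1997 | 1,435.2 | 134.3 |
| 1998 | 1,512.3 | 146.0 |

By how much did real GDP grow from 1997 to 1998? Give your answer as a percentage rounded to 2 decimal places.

-3.07%

Real GDP 1997 = 1435.2/1.343 = 1068.65.
Real GDP 1998 = 1512.3/1.460 = 1035.82.
Change = 1035.82/1068.65 − 1 = -0.0307.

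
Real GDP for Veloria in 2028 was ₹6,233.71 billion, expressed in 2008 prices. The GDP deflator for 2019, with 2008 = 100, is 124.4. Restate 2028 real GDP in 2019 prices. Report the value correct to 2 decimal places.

₹7,754.74 billion

Real GDP in 2019 prices = Real GDP in 2008 prices × (P_2019/P_2008) = 6233.71 × 1.244 = 7754.74.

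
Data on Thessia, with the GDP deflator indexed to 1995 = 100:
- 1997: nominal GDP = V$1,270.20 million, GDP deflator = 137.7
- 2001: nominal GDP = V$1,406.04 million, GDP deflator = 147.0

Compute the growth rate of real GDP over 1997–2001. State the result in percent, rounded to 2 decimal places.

Real GDP 1997 = 1270.20 / 1.377 = 922.44.
Real GDP 2001 = 1406.04 / 1.470 = 956.49.
Real growth = 956.49 / 922.44 − 1 = 0.0369.

3.69%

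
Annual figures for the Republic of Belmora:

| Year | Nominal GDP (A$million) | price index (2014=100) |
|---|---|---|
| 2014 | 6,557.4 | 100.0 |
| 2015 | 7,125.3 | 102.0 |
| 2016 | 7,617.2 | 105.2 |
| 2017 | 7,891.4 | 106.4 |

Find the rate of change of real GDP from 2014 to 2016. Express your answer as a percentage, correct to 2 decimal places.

Real GDP 2014 = 6557.4/1.000 = 6557.40.
Real GDP 2016 = 7617.2/1.052 = 7240.68.
Change = 7240.68/6557.40 − 1 = 0.1042.

10.42%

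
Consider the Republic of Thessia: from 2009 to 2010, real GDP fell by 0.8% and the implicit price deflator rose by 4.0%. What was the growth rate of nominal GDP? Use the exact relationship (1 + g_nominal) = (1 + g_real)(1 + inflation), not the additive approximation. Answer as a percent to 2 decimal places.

3.17%

(1 + g_nom) = (1 + g_real)(1 + π) = 0.9920 × 1.0400 = 1.03168.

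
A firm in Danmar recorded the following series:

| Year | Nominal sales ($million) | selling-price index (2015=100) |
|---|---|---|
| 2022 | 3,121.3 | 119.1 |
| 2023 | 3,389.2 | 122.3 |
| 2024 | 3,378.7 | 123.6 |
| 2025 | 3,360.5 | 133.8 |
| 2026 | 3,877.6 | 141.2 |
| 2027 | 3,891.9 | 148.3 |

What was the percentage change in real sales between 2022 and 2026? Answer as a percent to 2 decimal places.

4.79%

Real sales 2022 = 3121.3/1.191 = 2620.74.
Real sales 2026 = 3877.6/1.412 = 2746.18.
Change = 2746.18/2620.74 − 1 = 0.0479.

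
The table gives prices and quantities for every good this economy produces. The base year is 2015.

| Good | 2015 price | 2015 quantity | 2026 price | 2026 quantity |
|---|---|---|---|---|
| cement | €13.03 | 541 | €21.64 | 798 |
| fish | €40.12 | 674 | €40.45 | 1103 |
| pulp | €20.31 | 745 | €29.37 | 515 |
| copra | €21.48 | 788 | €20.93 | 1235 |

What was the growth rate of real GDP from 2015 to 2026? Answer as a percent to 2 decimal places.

38.54%

Real GDP 2015 = Nominal GDP 2015 = 13.03·541 + 40.12·674 + 20.31·745 + 21.48·788 = 66147.30.
Real GDP 2026 (at 2015 prices) = 13.03·798 + 40.12·1103 + 20.31·515 + 21.48·1235 = 91637.75.
Real growth = 91637.75/66147.30 − 1 = 0.3854.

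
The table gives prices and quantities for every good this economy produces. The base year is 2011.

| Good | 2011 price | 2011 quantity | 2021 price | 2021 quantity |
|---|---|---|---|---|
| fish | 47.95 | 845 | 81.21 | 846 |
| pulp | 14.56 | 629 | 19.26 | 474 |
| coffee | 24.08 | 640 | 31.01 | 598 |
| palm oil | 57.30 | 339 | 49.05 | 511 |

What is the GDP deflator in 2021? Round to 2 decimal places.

Nominal GDP 2021 = 81.21·846 + 19.26·474 + 31.01·598 + 49.05·511 = 121441.43.
Real GDP 2021 (at 2011 prices) = 47.95·846 + 14.56·474 + 24.08·598 + 57.30·511 = 91147.28.
Deflator = Nominal/Real × 100 = 121441.43/91147.28 × 100 = 133.236.

133.24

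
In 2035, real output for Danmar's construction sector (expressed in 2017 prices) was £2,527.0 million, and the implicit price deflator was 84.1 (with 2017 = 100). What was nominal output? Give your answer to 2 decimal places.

Nominal output = Real × (implicit price deflator/100) = 2527.0 × 0.841 = 2125.21.

£2,125.21 million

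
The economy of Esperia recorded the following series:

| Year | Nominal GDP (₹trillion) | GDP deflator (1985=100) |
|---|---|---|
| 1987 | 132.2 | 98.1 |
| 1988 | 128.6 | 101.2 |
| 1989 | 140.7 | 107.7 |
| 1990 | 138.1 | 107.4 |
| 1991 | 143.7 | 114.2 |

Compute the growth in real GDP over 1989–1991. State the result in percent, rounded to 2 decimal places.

Real GDP 1989 = 140.7/1.077 = 130.64.
Real GDP 1991 = 143.7/1.142 = 125.83.
Change = 125.83/130.64 − 1 = -0.0368.

-3.68%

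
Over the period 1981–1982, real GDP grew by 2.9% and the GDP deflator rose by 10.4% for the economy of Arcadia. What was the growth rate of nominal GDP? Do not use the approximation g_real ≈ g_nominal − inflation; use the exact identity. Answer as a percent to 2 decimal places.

(1 + g_nom) = (1 + g_real)(1 + π) = 1.0290 × 1.1040 = 1.13602.

13.60%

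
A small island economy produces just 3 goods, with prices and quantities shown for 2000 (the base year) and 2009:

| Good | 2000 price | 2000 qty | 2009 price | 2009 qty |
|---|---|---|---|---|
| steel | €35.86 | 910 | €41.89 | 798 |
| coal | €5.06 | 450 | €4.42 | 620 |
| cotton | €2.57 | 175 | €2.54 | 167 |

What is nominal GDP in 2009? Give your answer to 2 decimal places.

€36592.80

Nominal GDP 2009 = Σ (p_2009 × q_2009) = 41.89·798 + 4.42·620 + 2.54·167 = 36592.80.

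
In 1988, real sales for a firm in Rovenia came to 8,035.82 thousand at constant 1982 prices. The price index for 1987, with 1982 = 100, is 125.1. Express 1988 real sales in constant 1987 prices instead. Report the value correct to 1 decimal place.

Real sales in 1987 prices = Real sales in 1982 prices × (P_1987/P_1982) = 8035.82 × 1.251 = 10052.81.

10,052.8 thousand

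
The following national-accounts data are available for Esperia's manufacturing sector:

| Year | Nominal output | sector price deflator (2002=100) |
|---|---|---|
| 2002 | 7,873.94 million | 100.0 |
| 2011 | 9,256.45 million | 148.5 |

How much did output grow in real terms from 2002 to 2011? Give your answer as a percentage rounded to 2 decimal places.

-20.84%

Deflate each year: 2002 → 7873.94/1.000 = 7873.94; 2011 → 9256.45/1.485 = 6233.30.
So real output changed by 6233.30/7873.94 − 1 = -0.2084, i.e. -20.84%.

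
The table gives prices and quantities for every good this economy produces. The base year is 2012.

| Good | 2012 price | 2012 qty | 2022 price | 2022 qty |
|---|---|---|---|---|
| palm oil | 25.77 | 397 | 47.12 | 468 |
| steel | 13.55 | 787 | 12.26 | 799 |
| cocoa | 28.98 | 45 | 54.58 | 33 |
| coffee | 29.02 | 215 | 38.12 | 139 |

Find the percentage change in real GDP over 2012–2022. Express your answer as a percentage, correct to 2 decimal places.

Real GDP 2012 = Nominal GDP 2012 = 25.77·397 + 13.55·787 + 28.98·45 + 29.02·215 = 28437.94.
Real GDP 2022 (at 2012 prices) = 25.77·468 + 13.55·799 + 28.98·33 + 29.02·139 = 27876.93.
Real growth = 27876.93/28437.94 − 1 = -0.0197.

-1.97%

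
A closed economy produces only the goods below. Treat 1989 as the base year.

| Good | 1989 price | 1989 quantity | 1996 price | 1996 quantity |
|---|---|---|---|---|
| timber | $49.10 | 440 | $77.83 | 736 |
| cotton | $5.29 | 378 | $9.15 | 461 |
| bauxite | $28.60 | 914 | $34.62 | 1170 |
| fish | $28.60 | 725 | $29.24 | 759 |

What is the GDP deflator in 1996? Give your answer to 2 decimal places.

Nominal GDP 1996 = 77.83·736 + 9.15·461 + 34.62·1170 + 29.24·759 = 124199.59.
Real GDP 1996 (at 1989 prices) = 49.10·736 + 5.29·461 + 28.60·1170 + 28.60·759 = 93745.69.
Deflator = Nominal/Real × 100 = 124199.59/93745.69 × 100 = 132.486.

132.49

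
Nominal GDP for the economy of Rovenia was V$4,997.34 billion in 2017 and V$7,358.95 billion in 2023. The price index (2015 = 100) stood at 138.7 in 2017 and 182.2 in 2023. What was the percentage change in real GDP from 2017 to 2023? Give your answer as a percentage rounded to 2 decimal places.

12.10%

Real GDP 2017 = 4997.34 / 1.387 = 3602.98.
Real GDP 2023 = 7358.95 / 1.822 = 4038.94.
Real growth = 4038.94 / 3602.98 − 1 = 0.1210.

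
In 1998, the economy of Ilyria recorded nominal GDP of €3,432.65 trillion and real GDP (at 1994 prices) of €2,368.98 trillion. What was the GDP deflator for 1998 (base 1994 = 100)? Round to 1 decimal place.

144.9

GDP deflator = (Nominal / Real) × 100 = 3432.65 / 2368.98 × 100 = 144.90.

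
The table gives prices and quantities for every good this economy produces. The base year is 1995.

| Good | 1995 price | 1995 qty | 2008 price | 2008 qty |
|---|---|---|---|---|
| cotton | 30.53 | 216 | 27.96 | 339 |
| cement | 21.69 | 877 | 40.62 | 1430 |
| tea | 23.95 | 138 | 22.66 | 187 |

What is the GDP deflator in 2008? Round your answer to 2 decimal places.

Nominal GDP 2008 = 27.96·339 + 40.62·1430 + 22.66·187 = 71802.46.
Real GDP 2008 (at 1995 prices) = 30.53·339 + 21.69·1430 + 23.95·187 = 45845.02.
Deflator = Nominal/Real × 100 = 71802.46/45845.02 × 100 = 156.620.

156.62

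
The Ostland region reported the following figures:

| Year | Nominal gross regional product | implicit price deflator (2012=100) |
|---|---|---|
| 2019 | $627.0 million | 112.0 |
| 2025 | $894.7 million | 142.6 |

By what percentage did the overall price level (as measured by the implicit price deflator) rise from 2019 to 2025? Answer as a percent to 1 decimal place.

27.3%

Price-level change = 142.6 / 112.0 − 1 = 0.2732.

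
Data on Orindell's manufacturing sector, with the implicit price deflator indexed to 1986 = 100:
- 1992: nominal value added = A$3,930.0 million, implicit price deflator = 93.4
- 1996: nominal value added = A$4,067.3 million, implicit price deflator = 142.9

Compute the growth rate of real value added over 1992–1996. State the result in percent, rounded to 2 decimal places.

-32.36%

Deflate each year: 1992 → 3930.0/0.934 = 4207.71; 1996 → 4067.3/1.429 = 2846.26.
So real value added changed by 2846.26/4207.71 − 1 = -0.3236, i.e. -32.36%.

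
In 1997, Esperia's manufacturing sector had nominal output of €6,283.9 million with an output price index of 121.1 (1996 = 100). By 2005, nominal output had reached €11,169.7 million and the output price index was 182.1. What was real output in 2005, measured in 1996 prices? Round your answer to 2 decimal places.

Real output = Nominal / (output price index/100) = 11169.7 / 1.821 = 6133.83.

€6,133.83 million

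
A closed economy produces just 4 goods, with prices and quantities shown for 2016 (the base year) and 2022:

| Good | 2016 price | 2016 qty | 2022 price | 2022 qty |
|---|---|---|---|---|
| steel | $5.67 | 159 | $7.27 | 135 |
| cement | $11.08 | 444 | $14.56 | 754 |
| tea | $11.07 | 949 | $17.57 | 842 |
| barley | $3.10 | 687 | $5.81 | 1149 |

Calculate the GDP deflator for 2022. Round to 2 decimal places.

151.93

Nominal GDP 2022 = 7.27·135 + 14.56·754 + 17.57·842 + 5.81·1149 = 33429.32.
Real GDP 2022 (at 2016 prices) = 5.67·135 + 11.08·754 + 11.07·842 + 3.10·1149 = 22002.61.
Deflator = Nominal/Real × 100 = 33429.32/22002.61 × 100 = 151.933.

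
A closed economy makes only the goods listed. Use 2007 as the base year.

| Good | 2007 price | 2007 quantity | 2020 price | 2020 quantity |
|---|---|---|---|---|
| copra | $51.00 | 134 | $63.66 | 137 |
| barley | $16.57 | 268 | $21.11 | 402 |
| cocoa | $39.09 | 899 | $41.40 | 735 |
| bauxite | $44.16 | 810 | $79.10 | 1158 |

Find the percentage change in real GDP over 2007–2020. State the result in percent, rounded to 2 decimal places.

Real GDP 2007 = Nominal GDP 2007 = 51.00·134 + 16.57·268 + 39.09·899 + 44.16·810 = 82186.27.
Real GDP 2020 (at 2007 prices) = 51.00·137 + 16.57·402 + 39.09·735 + 44.16·1158 = 93516.57.
Real growth = 93516.57/82186.27 − 1 = 0.1379.

13.79%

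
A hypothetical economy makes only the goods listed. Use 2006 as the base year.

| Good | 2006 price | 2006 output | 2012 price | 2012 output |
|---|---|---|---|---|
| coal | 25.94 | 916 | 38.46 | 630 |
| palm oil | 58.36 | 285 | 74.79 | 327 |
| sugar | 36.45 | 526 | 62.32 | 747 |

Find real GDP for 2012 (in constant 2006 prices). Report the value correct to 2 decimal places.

62654.07

Real GDP 2012 = Σ (p_2006 × q_2012) = 25.94·630 + 58.36·327 + 36.45·747 = 62654.07.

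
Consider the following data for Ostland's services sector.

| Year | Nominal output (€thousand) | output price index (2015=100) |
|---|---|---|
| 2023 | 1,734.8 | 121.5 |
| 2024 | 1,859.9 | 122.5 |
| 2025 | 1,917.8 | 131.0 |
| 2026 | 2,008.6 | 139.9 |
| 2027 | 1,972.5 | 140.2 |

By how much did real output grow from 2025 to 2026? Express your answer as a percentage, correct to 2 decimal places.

-1.93%

Real output 2025 = 1917.8/1.310 = 1463.97.
Real output 2026 = 2008.6/1.399 = 1435.74.
Change = 1435.74/1463.97 − 1 = -0.0193.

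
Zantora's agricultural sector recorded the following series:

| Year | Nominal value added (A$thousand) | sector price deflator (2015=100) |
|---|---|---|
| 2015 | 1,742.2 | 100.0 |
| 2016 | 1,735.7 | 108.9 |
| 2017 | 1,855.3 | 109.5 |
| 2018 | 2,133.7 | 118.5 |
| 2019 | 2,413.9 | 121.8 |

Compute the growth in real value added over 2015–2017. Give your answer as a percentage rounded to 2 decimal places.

Real value added 2015 = 1742.2/1.000 = 1742.20.
Real value added 2017 = 1855.3/1.095 = 1694.34.
Change = 1694.34/1742.20 − 1 = -0.0275.

-2.75%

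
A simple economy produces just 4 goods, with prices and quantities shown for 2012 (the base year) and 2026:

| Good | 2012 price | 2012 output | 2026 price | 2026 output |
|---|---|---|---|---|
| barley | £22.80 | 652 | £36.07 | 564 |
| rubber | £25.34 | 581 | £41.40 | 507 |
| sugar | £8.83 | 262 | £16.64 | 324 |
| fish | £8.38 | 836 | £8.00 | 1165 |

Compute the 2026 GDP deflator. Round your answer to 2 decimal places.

Nominal GDP 2026 = 36.07·564 + 41.40·507 + 16.64·324 + 8.00·1165 = 56044.64.
Real GDP 2026 (at 2012 prices) = 22.80·564 + 25.34·507 + 8.83·324 + 8.38·1165 = 38330.20.
Deflator = Nominal/Real × 100 = 56044.64/38330.20 × 100 = 146.215.

146.22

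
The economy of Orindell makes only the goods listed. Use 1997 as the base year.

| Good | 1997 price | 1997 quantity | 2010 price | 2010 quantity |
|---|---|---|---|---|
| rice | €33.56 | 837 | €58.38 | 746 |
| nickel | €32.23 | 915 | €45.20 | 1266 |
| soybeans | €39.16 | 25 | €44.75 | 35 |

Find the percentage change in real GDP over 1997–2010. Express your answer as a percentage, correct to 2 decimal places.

Real GDP 1997 = Nominal GDP 1997 = 33.56·837 + 32.23·915 + 39.16·25 = 58559.17.
Real GDP 2010 (at 1997 prices) = 33.56·746 + 32.23·1266 + 39.16·35 = 67209.54.
Real growth = 67209.54/58559.17 − 1 = 0.1477.

14.77%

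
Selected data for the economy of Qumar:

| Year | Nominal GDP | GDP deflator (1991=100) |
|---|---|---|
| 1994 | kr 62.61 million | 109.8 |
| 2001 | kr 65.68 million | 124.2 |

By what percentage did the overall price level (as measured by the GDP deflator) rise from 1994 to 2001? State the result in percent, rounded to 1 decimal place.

13.1%

Price-level change = 124.2 / 109.8 − 1 = 0.1311.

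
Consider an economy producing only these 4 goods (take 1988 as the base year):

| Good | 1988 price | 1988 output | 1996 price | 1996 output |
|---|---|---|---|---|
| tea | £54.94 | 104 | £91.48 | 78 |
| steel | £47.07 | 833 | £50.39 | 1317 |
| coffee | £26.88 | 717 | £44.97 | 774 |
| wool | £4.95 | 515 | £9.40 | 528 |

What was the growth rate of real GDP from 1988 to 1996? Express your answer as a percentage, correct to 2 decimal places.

34.38%

Real GDP 1988 = Nominal GDP 1988 = 54.94·104 + 47.07·833 + 26.88·717 + 4.95·515 = 66745.28.
Real GDP 1996 (at 1988 prices) = 54.94·78 + 47.07·1317 + 26.88·774 + 4.95·528 = 89695.23.
Real growth = 89695.23/66745.28 − 1 = 0.3438.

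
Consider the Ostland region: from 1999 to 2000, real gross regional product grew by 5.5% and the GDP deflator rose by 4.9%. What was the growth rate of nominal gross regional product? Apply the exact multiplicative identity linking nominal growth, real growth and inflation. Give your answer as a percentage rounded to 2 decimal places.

(1 + g_nom) = (1 + g_real)(1 + π) = 1.0550 × 1.0490 = 1.10670.

10.67%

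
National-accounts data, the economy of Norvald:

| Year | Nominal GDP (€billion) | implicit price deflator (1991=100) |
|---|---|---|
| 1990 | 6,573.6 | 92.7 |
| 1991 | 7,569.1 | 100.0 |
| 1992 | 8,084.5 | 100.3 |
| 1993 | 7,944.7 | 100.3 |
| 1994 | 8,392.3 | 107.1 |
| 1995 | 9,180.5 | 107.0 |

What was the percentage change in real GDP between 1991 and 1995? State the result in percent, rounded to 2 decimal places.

Real GDP 1991 = 7569.1/1.000 = 7569.10.
Real GDP 1995 = 9180.5/1.070 = 8579.91.
Change = 8579.91/7569.10 − 1 = 0.1335.

13.35%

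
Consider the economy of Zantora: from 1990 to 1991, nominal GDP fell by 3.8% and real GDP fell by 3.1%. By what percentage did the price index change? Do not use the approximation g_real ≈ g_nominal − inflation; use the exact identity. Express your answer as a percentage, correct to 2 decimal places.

-0.72%

(1 + g_nom) = (1 + g_real)(1 + π), so π = 0.9620 / 0.9690 − 1 = -0.00722.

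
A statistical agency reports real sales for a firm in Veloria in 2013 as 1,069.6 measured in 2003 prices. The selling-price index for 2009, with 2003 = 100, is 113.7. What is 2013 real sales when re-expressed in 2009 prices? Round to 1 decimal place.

Real sales in 2009 prices = Real sales in 2003 prices × (P_2009/P_2003) = 1069.6 × 1.137 = 1216.14.

1,216.1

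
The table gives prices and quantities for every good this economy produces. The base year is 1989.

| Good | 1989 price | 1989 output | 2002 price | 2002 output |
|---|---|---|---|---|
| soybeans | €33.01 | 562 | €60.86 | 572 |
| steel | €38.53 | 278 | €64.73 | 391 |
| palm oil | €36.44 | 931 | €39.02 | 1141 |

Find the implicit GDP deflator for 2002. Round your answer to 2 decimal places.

138.55

Nominal GDP 2002 = 60.86·572 + 64.73·391 + 39.02·1141 = 104643.17.
Real GDP 2002 (at 1989 prices) = 33.01·572 + 38.53·391 + 36.44·1141 = 75524.99.
Deflator = Nominal/Real × 100 = 104643.17/75524.99 × 100 = 138.554.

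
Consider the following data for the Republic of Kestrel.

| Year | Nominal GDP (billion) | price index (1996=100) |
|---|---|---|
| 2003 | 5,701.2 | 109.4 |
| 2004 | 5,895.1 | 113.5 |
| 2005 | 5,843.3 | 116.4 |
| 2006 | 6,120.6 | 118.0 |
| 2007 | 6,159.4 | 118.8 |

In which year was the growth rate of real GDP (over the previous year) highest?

2006

2004: real = 5895.1/1.135 = 5193.92; growth vs 2003 (5211.33) = -0.33%.
2005: real = 5843.3/1.164 = 5020.02; growth vs 2004 (5193.92) = -3.35%.
2006: real = 6120.6/1.180 = 5186.95; growth vs 2005 (5020.02) = 3.33%.
2007: real = 6159.4/1.188 = 5184.68; growth vs 2006 (5186.95) = -0.04%.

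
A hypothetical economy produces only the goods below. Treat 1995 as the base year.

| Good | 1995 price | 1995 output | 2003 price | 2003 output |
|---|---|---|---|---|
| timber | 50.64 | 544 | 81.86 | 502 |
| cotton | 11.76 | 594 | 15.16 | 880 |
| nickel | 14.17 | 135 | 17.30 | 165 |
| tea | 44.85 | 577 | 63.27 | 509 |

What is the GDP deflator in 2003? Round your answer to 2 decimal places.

Nominal GDP 2003 = 81.86·502 + 15.16·880 + 17.30·165 + 63.27·509 = 89493.45.
Real GDP 2003 (at 1995 prices) = 50.64·502 + 11.76·880 + 14.17·165 + 44.85·509 = 60936.78.
Deflator = Nominal/Real × 100 = 89493.45/60936.78 × 100 = 146.863.

146.86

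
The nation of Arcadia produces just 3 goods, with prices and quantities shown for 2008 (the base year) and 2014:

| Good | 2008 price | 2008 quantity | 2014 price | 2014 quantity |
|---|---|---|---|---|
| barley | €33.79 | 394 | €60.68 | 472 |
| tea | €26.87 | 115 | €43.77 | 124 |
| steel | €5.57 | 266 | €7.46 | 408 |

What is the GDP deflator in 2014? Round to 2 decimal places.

172.19

Nominal GDP 2014 = 60.68·472 + 43.77·124 + 7.46·408 = 37112.12.
Real GDP 2014 (at 2008 prices) = 33.79·472 + 26.87·124 + 5.57·408 = 21553.32.
Deflator = Nominal/Real × 100 = 37112.12/21553.32 × 100 = 172.187.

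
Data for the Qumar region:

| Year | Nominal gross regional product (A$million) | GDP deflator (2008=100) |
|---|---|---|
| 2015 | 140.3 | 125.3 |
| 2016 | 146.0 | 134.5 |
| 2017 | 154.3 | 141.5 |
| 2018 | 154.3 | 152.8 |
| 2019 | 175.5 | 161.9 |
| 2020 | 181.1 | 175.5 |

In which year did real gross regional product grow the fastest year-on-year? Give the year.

2019

2016: real = 146.0/1.345 = 108.55; growth vs 2015 (111.97) = -3.05%.
2017: real = 154.3/1.415 = 109.05; growth vs 2016 (108.55) = 0.46%.
2018: real = 154.3/1.528 = 100.98; growth vs 2017 (109.05) = -7.40%.
2019: real = 175.5/1.619 = 108.40; growth vs 2018 (100.98) = 7.35%.
2020: real = 181.1/1.755 = 103.19; growth vs 2019 (108.40) = -4.81%.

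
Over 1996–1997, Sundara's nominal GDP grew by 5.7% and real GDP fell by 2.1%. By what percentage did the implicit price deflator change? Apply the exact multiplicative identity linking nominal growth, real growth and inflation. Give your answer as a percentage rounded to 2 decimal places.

7.97%

(1 + g_nom) = (1 + g_real)(1 + π), so π = 1.0570 / 0.9790 − 1 = 0.07967.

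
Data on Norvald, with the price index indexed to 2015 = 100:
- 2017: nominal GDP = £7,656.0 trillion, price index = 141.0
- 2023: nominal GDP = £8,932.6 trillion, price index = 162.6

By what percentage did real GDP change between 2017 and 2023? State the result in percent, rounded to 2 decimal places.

Real GDP 2017 = 7656.0 / 1.410 = 5429.79.
Real GDP 2023 = 8932.6 / 1.626 = 5493.60.
Real growth = 5493.60 / 5429.79 − 1 = 0.0118.

1.18%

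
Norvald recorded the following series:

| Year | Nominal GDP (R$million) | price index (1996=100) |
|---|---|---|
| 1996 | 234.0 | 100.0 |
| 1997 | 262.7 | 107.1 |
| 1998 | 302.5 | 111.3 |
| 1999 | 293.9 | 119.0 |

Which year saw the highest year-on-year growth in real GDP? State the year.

1997: real = 262.7/1.071 = 245.28; growth vs 1996 (234.00) = 4.82%.
1998: real = 302.5/1.113 = 271.79; growth vs 1997 (245.28) = 10.81%.
1999: real = 293.9/1.190 = 246.97; growth vs 1998 (271.79) = -9.13%.

1998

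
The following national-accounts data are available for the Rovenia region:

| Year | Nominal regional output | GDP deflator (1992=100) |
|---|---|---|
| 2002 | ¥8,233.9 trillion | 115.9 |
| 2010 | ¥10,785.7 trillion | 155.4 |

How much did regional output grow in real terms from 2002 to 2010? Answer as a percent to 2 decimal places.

-2.30%

Deflate each year: 2002 → 8233.9/1.159 = 7104.31; 2010 → 10785.7/1.554 = 6940.60.
So real regional output changed by 6940.60/7104.31 − 1 = -0.0230, i.e. -2.30%.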